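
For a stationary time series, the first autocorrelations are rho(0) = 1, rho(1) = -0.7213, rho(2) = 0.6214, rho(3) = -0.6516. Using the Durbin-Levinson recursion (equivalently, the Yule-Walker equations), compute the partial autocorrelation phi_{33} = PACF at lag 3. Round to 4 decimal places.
\phi_{33} = -0.3181

The PACF at lag k is phi_{kk}, the last component of the solution
to the Yule-Walker system G_k phi = r_k where
  (G_k)_{ij} = rho(|i - j|), (r_k)_i = rho(i), i,j = 1..k.
Equivalently, Durbin-Levinson gives phi_{kk} iteratively:
  phi_{11} = rho(1)
  phi_{kk} = [rho(k) - sum_{j=1..k-1} phi_{k-1,j} rho(k-j)]
            / [1 - sum_{j=1..k-1} phi_{k-1,j} rho(j)],
  phi_{k,j} = phi_{k-1,j} - phi_{kk} phi_{k-1,k-j},  j = 1..k-1.
Step k = 1:
  phi_11 = rho(1) = -0.7213.
Step k = 2:
  phi_22 = [rho(2) - phi_11 rho(1)] / [1 - phi_11 rho(1)] = [0.6214 - (-0.7213)(-0.7213)] / [1 - (-0.7213)(-0.7213)]
         = 0.10112631 / 0.47972631 = 0.2108.
  Update: phi_21 = phi_11 - phi_22 phi_11 = -0.7213 - (0.2108)(-0.7213) = -0.56925.
Step k = 3:
  phi_33 = [rho(3) - phi_21 rho(2) - phi_22 rho(1)] / [1 - phi_21 rho(1) - phi_22 rho(2)]
    numerator   = -0.6516 - (-0.56925)(0.6214) - (0.2108)(-0.7213) = -0.14581803
    denominator = 1 - (-0.56925)(-0.7213) - (0.2108)(0.6214) = 0.45840888
  phi_33 = -0.14581803 / 0.45840888 = -0.3181.
Therefore phi_{33} = -0.3181.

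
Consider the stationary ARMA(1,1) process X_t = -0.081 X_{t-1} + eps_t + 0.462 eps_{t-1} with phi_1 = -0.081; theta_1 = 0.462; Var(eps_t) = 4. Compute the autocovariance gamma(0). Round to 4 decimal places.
\gamma(0) = 4.5845

Multiply the model equation by X_{t-k} and take expectations. With theta_0 = psi_0 = 1 and psi_j the MA(infinity) weights, this gives
  gamma(k) - sum_i phi_i gamma(k-i) = c_k,
  c_k = sigma^2 * sum_{j=k..q} theta_j psi_{j-k}   (c_k = 0 for k > q),
using gamma(-m) = gamma(m).
psi-weights needed (psi_j = theta_j + sum_i phi_i psi_{j-i}):
  psi_1 = theta_1 + phi_1 = 0.462 + (-0.081) = 0.381
Right-hand sides:
  c_0 = sigma^2 (1 + theta_1 psi_1) = 4 * (1 + (0.462)(0.381)) = 4 * 1.176022 = 4.704088
  c_1 = sigma^2 theta_1 = 4 * (0.462) = 1.848
  c_2 = 0
Equations for k = 0 and k = 1 (AR order 1):
  gamma(0) = phi_1 gamma(1) + c_0
  gamma(1) = phi_1 gamma(0) + c_1
Substituting the second into the first: gamma(0) (1 - phi_1^2) = c_0 + phi_1 c_1, so
  gamma(0) = (c_0 + phi_1 c_1) / (1 - phi_1^2) = (4.704088 + (-0.081)(1.848)) / (1 - (-0.081)^2) = 4.5544 / 0.993439 = 4.584479.
Therefore gamma(0) = 4.5845 (to 4 decimal places).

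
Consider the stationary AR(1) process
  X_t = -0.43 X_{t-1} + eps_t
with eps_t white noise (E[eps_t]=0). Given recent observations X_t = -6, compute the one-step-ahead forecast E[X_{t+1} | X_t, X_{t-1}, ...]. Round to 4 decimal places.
E[X_{t+1} \mid \mathcal F_t] = 2.5800

For an AR(p) model X_t = c + sum_i phi_i X_{t-i} + eps_t, the
one-step-ahead conditional mean is
  E[X_{t+1} | X_t, ...] = c + sum_i phi_i X_{t+1-i}.
Substitute known values:
  E[X_{t+1} | ...] = (-0.43) * (-6)
                   = 2.5800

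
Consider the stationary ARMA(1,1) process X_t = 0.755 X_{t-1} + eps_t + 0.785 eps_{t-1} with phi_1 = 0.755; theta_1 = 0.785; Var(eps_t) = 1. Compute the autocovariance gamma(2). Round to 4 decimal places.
\gamma(2) = 4.3068

Multiply the model equation by X_{t-k} and take expectations. With theta_0 = psi_0 = 1 and psi_j the MA(infinity) weights, this gives
  gamma(k) - sum_i phi_i gamma(k-i) = c_k,
  c_k = sigma^2 * sum_{j=k..q} theta_j psi_{j-k}   (c_k = 0 for k > q),
using gamma(-m) = gamma(m).
psi-weights needed (psi_j = theta_j + sum_i phi_i psi_{j-i}):
  psi_1 = theta_1 + phi_1 = 0.785 + (0.755) = 1.54
Right-hand sides:
  c_0 = sigma^2 (1 + theta_1 psi_1) = 1 * (1 + (0.785)(1.54)) = 1 * 2.2089 = 2.2089
  c_1 = sigma^2 theta_1 = 1 * (0.785) = 0.785
  c_2 = 0
Equations for k = 0 and k = 1 (AR order 1):
  gamma(0) = phi_1 gamma(1) + c_0
  gamma(1) = phi_1 gamma(0) + c_1
Substituting the second into the first: gamma(0) (1 - phi_1^2) = c_0 + phi_1 c_1, so
  gamma(0) = (c_0 + phi_1 c_1) / (1 - phi_1^2) = (2.2089 + (0.755)(0.785)) / (1 - (0.755)^2) = 2.801575 / 0.429975 = 6.51567.
  gamma(1) = phi_1 gamma(0) + c_1 = (0.755)(6.51567) + (0.785) = 5.70433.
For k = 2 (> q): gamma(2) = phi_1 gamma(1) = (0.755)(5.70433) = 4.30677.
Therefore gamma(2) = 4.3068 (to 4 decimal places).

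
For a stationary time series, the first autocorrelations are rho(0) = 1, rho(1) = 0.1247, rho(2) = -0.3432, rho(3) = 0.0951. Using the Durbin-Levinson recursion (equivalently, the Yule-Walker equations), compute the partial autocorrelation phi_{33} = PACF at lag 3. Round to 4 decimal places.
\phi_{33} = 0.2330

The PACF at lag k is phi_{kk}, the last component of the solution
to the Yule-Walker system G_k phi = r_k where
  (G_k)_{ij} = rho(|i - j|), (r_k)_i = rho(i), i,j = 1..k.
Equivalently, Durbin-Levinson gives phi_{kk} iteratively:
  phi_{11} = rho(1)
  phi_{kk} = [rho(k) - sum_{j=1..k-1} phi_{k-1,j} rho(k-j)]
            / [1 - sum_{j=1..k-1} phi_{k-1,j} rho(j)],
  phi_{k,j} = phi_{k-1,j} - phi_{kk} phi_{k-1,k-j},  j = 1..k-1.
Step k = 1:
  phi_11 = rho(1) = 0.1247.
Step k = 2:
  phi_22 = [rho(2) - phi_11 rho(1)] / [1 - phi_11 rho(1)] = [-0.3432 - (0.1247)(0.1247)] / [1 - (0.1247)(0.1247)]
         = -0.35875009 / 0.98444991 = -0.364417.
  Update: phi_21 = phi_11 - phi_22 phi_11 = 0.1247 - (-0.364417)(0.1247) = 0.170143.
Step k = 3:
  phi_33 = [rho(3) - phi_21 rho(2) - phi_22 rho(1)] / [1 - phi_21 rho(1) - phi_22 rho(2)]
    numerator   = 0.0951 - (0.170143)(-0.3432) - (-0.364417)(0.1247) = 0.19893578
    denominator = 1 - (0.170143)(0.1247) - (-0.364417)(-0.3432) = 0.85371535
  phi_33 = 0.19893578 / 0.85371535 = 0.233.
Therefore phi_{33} = 0.2330.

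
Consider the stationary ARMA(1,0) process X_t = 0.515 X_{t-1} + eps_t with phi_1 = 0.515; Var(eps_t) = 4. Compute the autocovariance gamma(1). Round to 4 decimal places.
\gamma(1) = 2.8036

Multiply the model equation by X_{t-k} and take expectations. With theta_0 = psi_0 = 1 and psi_j the MA(infinity) weights, this gives
  gamma(k) - sum_i phi_i gamma(k-i) = c_k,
  c_k = sigma^2 * sum_{j=k..q} theta_j psi_{j-k}   (c_k = 0 for k > q),
using gamma(-m) = gamma(m).
Pure AR (q = 0): c_0 = sigma^2 = 4, c_k = 0 for k >= 1.
Equations for k = 0 and k = 1 (AR order 1):
  gamma(0) = phi_1 gamma(1) + c_0
  gamma(1) = phi_1 gamma(0) + c_1
Substituting the second into the first: gamma(0) (1 - phi_1^2) = c_0 + phi_1 c_1, so
  gamma(0) = c_0 / (1 - phi_1^2) = 4 / (1 - (0.515)^2) = 4 / 0.734775 = 5.443843.
  gamma(1) = phi_1 gamma(0) = (0.515)(5.443843) = 2.803579.
Therefore gamma(1) = 2.8036 (to 4 decimal places).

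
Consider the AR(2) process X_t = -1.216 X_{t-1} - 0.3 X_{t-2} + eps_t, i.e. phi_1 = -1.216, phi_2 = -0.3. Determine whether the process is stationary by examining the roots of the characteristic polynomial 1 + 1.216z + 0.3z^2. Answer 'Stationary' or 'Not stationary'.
\text{Stationary}

The AR(p) characteristic polynomial is P(z) = 1 + 1.216z + 0.3z^2.
Stationarity requires all roots to lie outside the unit circle, i.e. |z| > 1 for every root.
Set 1 + (1.216) z + (0.3) z^2 = 0, i.e. a z^2 + b z + c = 0 with a = 0.3, b = 1.216, c = 1.
Discriminant D = b^2 - 4ac = (1.216)^2 - 4*(0.3)*1 = 1.478656 - (1.2) = 0.278656.
D >= 0, so the roots are real: z = (-b +/- sqrt(D)) / (2a) = (-1.216 +/- 0.527879) / (0.6).
  z_1 = (-1.216 + 0.527879) / (0.6) = -1.1469,   |z_1| = 1.1469.
  z_2 = (-1.216 - 0.527879) / (0.6) = -2.9065,   |z_2| = 2.9065.
Moduli of all roots: 1.1469, 2.9065.
All moduli strictly greater than 1? Yes.
Verdict: Stationary.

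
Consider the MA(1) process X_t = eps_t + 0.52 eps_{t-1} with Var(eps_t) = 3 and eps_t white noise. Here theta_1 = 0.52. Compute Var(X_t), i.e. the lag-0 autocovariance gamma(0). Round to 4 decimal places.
\gamma(0) = 3.8112

For an MA(q) process X_t = eps_t + sum_i theta_i eps_{t-i} with
Var(eps_t) = sigma^2, the variance is
  gamma(0) = sigma^2 * (1 + sum_i theta_i^2).
  sum_i theta_i^2 = (0.52)^2 = 0.2704.
  gamma(0) = 3 * (1 + 0.2704) = 3 * 1.2704 = 3.8112.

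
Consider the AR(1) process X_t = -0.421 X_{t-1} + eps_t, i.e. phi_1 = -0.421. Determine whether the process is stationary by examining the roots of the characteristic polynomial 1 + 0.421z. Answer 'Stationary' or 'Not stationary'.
\text{Stationary}

The AR(p) characteristic polynomial is P(z) = 1 + 0.421z.
Stationarity requires all roots to lie outside the unit circle, i.e. |z| > 1 for every root.
This is linear in z: 1 + (0.421) z = 0  =>  z = -1/(0.421) = -2.375297,  |z| = 2.375297.
Moduli of all roots: 2.3753.
All moduli strictly greater than 1? Yes.
Verdict: Stationary.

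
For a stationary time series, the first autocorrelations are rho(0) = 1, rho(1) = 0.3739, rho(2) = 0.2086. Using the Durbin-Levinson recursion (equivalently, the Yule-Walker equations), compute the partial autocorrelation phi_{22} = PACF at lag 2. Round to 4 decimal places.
\phi_{22} = 0.0800

The PACF at lag k is phi_{kk}, the last component of the solution
to the Yule-Walker system G_k phi = r_k where
  (G_k)_{ij} = rho(|i - j|), (r_k)_i = rho(i), i,j = 1..k.
Equivalently, Durbin-Levinson gives phi_{kk} iteratively:
  phi_{11} = rho(1)
  phi_{kk} = [rho(k) - sum_{j=1..k-1} phi_{k-1,j} rho(k-j)]
            / [1 - sum_{j=1..k-1} phi_{k-1,j} rho(j)],
  phi_{k,j} = phi_{k-1,j} - phi_{kk} phi_{k-1,k-j},  j = 1..k-1.
Step k = 1:
  phi_11 = rho(1) = 0.3739.
Step k = 2:
  phi_22 = [rho(2) - phi_11 rho(1)] / [1 - phi_11 rho(1)] = [0.2086 - (0.3739)(0.3739)] / [1 - (0.3739)(0.3739)]
         = 0.06879879 / 0.86019879 = 0.08.
Therefore phi_{22} = 0.0800.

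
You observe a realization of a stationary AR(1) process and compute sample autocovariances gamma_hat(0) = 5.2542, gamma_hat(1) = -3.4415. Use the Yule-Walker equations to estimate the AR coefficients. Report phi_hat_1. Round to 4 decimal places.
\hat\phi_{1} = -0.6550

The Yule-Walker equations for an AR(p) process read, in matrix form,
  Gamma_p phi = r_p,   with   (Gamma_p)_{ij} = gamma(|i - j|),
                       (r_p)_i = gamma(i),   i,j = 1..p.
Substitute the sample gammas (Toeplitz matrix and right-hand side of size 1):
  Gamma_p = [[5.2542]]
  r_p     = [-3.4415]
With p = 1 this is the single equation gamma(0) phi_1 = gamma(1):
  phi_hat_1 = gamma(1) / gamma(0) = -3.4415 / 5.2542 = -0.6550.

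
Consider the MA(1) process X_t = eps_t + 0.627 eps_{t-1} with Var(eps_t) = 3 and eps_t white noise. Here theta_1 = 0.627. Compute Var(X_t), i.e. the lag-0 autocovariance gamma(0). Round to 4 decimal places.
\gamma(0) = 4.1794

For an MA(q) process X_t = eps_t + sum_i theta_i eps_{t-i} with
Var(eps_t) = sigma^2, the variance is
  gamma(0) = sigma^2 * (1 + sum_i theta_i^2).
  sum_i theta_i^2 = (0.627)^2 = 0.393129.
  gamma(0) = 3 * (1 + 0.393129) = 3 * 1.393129 = 4.179387, which rounds to 4.1794.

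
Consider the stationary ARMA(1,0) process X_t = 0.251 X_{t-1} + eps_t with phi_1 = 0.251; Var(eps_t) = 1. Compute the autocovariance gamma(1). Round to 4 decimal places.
\gamma(1) = 0.2679

Multiply the model equation by X_{t-k} and take expectations. With theta_0 = psi_0 = 1 and psi_j the MA(infinity) weights, this gives
  gamma(k) - sum_i phi_i gamma(k-i) = c_k,
  c_k = sigma^2 * sum_{j=k..q} theta_j psi_{j-k}   (c_k = 0 for k > q),
using gamma(-m) = gamma(m).
Pure AR (q = 0): c_0 = sigma^2 = 1, c_k = 0 for k >= 1.
Equations for k = 0 and k = 1 (AR order 1):
  gamma(0) = phi_1 gamma(1) + c_0
  gamma(1) = phi_1 gamma(0) + c_1
Substituting the second into the first: gamma(0) (1 - phi_1^2) = c_0 + phi_1 c_1, so
  gamma(0) = c_0 / (1 - phi_1^2) = 1 / (1 - (0.251)^2) = 1 / 0.936999 = 1.067237.
  gamma(1) = phi_1 gamma(0) = (0.251)(1.067237) = 0.267876.
Therefore gamma(1) = 0.2679 (to 4 decimal places).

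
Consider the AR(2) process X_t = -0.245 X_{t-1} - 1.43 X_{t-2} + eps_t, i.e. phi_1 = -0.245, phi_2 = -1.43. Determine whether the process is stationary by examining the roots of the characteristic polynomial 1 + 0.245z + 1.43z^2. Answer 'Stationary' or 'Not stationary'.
\text{Not stationary}

The AR(p) characteristic polynomial is P(z) = 1 + 0.245z + 1.43z^2.
Stationarity requires all roots to lie outside the unit circle, i.e. |z| > 1 for every root.
Set 1 + (0.245) z + (1.43) z^2 = 0, i.e. a z^2 + b z + c = 0 with a = 1.43, b = 0.245, c = 1.
Discriminant D = b^2 - 4ac = (0.245)^2 - 4*(1.43)*1 = 0.060025 - (5.72) = -5.659975.
D < 0, so the roots are the complex-conjugate pair z = (-b +/- i sqrt(-D)) / (2a) = -0.0857 +/- 0.8318i.
For a conjugate pair |z|^2 = z * conj(z) = (product of roots) = c/a = 1/(1.43) = 0.699301, so |z| = sqrt(0.699301) = 0.8362 for both roots.
Moduli of all roots: 0.8362, 0.8362.
All moduli strictly greater than 1? No.
Verdict: Not stationary.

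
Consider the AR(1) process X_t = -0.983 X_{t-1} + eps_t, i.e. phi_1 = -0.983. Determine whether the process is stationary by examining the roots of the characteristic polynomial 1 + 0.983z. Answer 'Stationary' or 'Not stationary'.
\text{Stationary}

The AR(p) characteristic polynomial is P(z) = 1 + 0.983z.
Stationarity requires all roots to lie outside the unit circle, i.e. |z| > 1 for every root.
This is linear in z: 1 + (0.983) z = 0  =>  z = -1/(0.983) = -1.017294,  |z| = 1.017294.
Moduli of all roots: 1.0173.
All moduli strictly greater than 1? Yes.
Verdict: Stationary.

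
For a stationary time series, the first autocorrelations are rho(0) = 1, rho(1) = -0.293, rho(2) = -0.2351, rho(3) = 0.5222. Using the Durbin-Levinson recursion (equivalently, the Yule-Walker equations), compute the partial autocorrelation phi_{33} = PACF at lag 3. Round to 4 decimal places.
\phi_{33} = 0.4071

The PACF at lag k is phi_{kk}, the last component of the solution
to the Yule-Walker system G_k phi = r_k where
  (G_k)_{ij} = rho(|i - j|), (r_k)_i = rho(i), i,j = 1..k.
Equivalently, Durbin-Levinson gives phi_{kk} iteratively:
  phi_{11} = rho(1)
  phi_{kk} = [rho(k) - sum_{j=1..k-1} phi_{k-1,j} rho(k-j)]
            / [1 - sum_{j=1..k-1} phi_{k-1,j} rho(j)],
  phi_{k,j} = phi_{k-1,j} - phi_{kk} phi_{k-1,k-j},  j = 1..k-1.
Step k = 1:
  phi_11 = rho(1) = -0.293.
Step k = 2:
  phi_22 = [rho(2) - phi_11 rho(1)] / [1 - phi_11 rho(1)] = [-0.2351 - (-0.293)(-0.293)] / [1 - (-0.293)(-0.293)]
         = -0.320949 / 0.914151 = -0.35109.
  Update: phi_21 = phi_11 - phi_22 phi_11 = -0.293 - (-0.35109)(-0.293) = -0.395869.
Step k = 3:
  phi_33 = [rho(3) - phi_21 rho(2) - phi_22 rho(1)] / [1 - phi_21 rho(1) - phi_22 rho(2)]
    numerator   = 0.5222 - (-0.395869)(-0.2351) - (-0.35109)(-0.293) = 0.32626185
    denominator = 1 - (-0.395869)(-0.293) - (-0.35109)(-0.2351) = 0.80146911
  phi_33 = 0.32626185 / 0.80146911 = 0.4071.
Therefore phi_{33} = 0.4071.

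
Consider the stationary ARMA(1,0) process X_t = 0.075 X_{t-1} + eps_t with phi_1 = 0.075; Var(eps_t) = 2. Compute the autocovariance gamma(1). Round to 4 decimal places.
\gamma(1) = 0.1508

Multiply the model equation by X_{t-k} and take expectations. With theta_0 = psi_0 = 1 and psi_j the MA(infinity) weights, this gives
  gamma(k) - sum_i phi_i gamma(k-i) = c_k,
  c_k = sigma^2 * sum_{j=k..q} theta_j psi_{j-k}   (c_k = 0 for k > q),
using gamma(-m) = gamma(m).
Pure AR (q = 0): c_0 = sigma^2 = 2, c_k = 0 for k >= 1.
Equations for k = 0 and k = 1 (AR order 1):
  gamma(0) = phi_1 gamma(1) + c_0
  gamma(1) = phi_1 gamma(0) + c_1
Substituting the second into the first: gamma(0) (1 - phi_1^2) = c_0 + phi_1 c_1, so
  gamma(0) = c_0 / (1 - phi_1^2) = 2 / (1 - (0.075)^2) = 2 / 0.994375 = 2.011314.
  gamma(1) = phi_1 gamma(0) = (0.075)(2.011314) = 0.150849.
Therefore gamma(1) = 0.1508 (to 4 decimal places).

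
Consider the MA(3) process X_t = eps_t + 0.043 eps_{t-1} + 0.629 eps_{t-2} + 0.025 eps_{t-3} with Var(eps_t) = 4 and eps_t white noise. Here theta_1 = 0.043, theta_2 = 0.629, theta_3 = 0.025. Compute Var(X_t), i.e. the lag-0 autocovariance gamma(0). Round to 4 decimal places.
\gamma(0) = 5.5925

For an MA(q) process X_t = eps_t + sum_i theta_i eps_{t-i} with
Var(eps_t) = sigma^2, the variance is
  gamma(0) = sigma^2 * (1 + sum_i theta_i^2).
  sum_i theta_i^2 = (0.043)^2 + (0.629)^2 + (0.025)^2 = 0.001849 + 0.395641 + 0.000625 = 0.398115.
  gamma(0) = 4 * (1 + 0.398115) = 4 * 1.398115 = 5.59246, which rounds to 5.5925.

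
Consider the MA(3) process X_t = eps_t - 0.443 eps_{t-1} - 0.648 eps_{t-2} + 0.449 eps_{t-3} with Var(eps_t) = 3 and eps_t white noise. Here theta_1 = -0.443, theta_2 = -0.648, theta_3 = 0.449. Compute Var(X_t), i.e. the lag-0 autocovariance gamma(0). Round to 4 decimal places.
\gamma(0) = 5.4533

For an MA(q) process X_t = eps_t + sum_i theta_i eps_{t-i} with
Var(eps_t) = sigma^2, the variance is
  gamma(0) = sigma^2 * (1 + sum_i theta_i^2).
  sum_i theta_i^2 = (-0.443)^2 + (-0.648)^2 + (0.449)^2 = 0.196249 + 0.419904 + 0.201601 = 0.817754.
  gamma(0) = 3 * (1 + 0.817754) = 3 * 1.817754 = 5.453262, which rounds to 5.4533.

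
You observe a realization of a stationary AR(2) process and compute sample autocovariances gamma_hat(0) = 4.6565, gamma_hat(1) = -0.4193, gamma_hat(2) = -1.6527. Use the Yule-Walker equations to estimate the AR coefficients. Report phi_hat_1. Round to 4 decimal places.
\hat\phi_{1} = -0.1230

The Yule-Walker equations for an AR(p) process read, in matrix form,
  Gamma_p phi = r_p,   with   (Gamma_p)_{ij} = gamma(|i - j|),
                       (r_p)_i = gamma(i),   i,j = 1..p.
Substitute the sample gammas (Toeplitz matrix and right-hand side of size 2):
  Gamma_p = [[4.6565, -0.4193], [-0.4193, 4.6565]]
  r_p     = [-0.4193, -1.6527]
Written out:
  4.6565 phi_1 - 0.4193 phi_2 = -0.4193
  -0.4193 phi_1 + 4.6565 phi_2 = -1.6527
Solve by Cramer's rule:
  det = gamma(0)^2 - gamma(1)^2 = (4.6565)^2 - (-0.4193)^2 = 21.68299225 - 0.17581249 = 21.50717976
  phi_hat_1 = [gamma(1) gamma(0) - gamma(1) gamma(2)] / det = [(-0.4193)(4.6565) - (-0.4193)(-1.6527)] / 21.50717976 = -2.64544756 / 21.50717976 = -0.123
  phi_hat_2 = [gamma(0) gamma(2) - gamma(1)^2] / det = [(4.6565)(-1.6527) - (-0.4193)^2] / 21.50717976 = -7.87161004 / 21.50717976 = -0.366
So phi_hat = [-0.1230, -0.3660].
Therefore phi_hat_1 = -0.1230.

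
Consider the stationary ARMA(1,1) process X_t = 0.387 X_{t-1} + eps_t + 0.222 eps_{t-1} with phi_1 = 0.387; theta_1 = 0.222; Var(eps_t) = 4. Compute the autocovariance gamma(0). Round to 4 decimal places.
\gamma(0) = 5.7448

Multiply the model equation by X_{t-k} and take expectations. With theta_0 = psi_0 = 1 and psi_j the MA(infinity) weights, this gives
  gamma(k) - sum_i phi_i gamma(k-i) = c_k,
  c_k = sigma^2 * sum_{j=k..q} theta_j psi_{j-k}   (c_k = 0 for k > q),
using gamma(-m) = gamma(m).
psi-weights needed (psi_j = theta_j + sum_i phi_i psi_{j-i}):
  psi_1 = theta_1 + phi_1 = 0.222 + (0.387) = 0.609
Right-hand sides:
  c_0 = sigma^2 (1 + theta_1 psi_1) = 4 * (1 + (0.222)(0.609)) = 4 * 1.135198 = 4.540792
  c_1 = sigma^2 theta_1 = 4 * (0.222) = 0.888
  c_2 = 0
Equations for k = 0 and k = 1 (AR order 1):
  gamma(0) = phi_1 gamma(1) + c_0
  gamma(1) = phi_1 gamma(0) + c_1
Substituting the second into the first: gamma(0) (1 - phi_1^2) = c_0 + phi_1 c_1, so
  gamma(0) = (c_0 + phi_1 c_1) / (1 - phi_1^2) = (4.540792 + (0.387)(0.888)) / (1 - (0.387)^2) = 4.884448 / 0.850231 = 5.744848.
Therefore gamma(0) = 5.7448 (to 4 decimal places).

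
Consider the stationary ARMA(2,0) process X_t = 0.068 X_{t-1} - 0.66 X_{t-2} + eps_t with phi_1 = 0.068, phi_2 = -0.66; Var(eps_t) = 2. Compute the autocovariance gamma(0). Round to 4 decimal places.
\gamma(0) = 3.5495

Multiply the model equation by X_{t-k} and take expectations. With theta_0 = psi_0 = 1 and psi_j the MA(infinity) weights, this gives
  gamma(k) - sum_i phi_i gamma(k-i) = c_k,
  c_k = sigma^2 * sum_{j=k..q} theta_j psi_{j-k}   (c_k = 0 for k > q),
using gamma(-m) = gamma(m).
Pure AR (q = 0): c_0 = sigma^2 = 2, c_k = 0 for k >= 1.
Equations for k = 0, 1, 2 (AR order 2, c_2 = 0):
  (E0) gamma(0) = phi_1 gamma(1) + phi_2 gamma(2) + c_0
  (E1) gamma(1) = phi_1 gamma(0) + phi_2 gamma(1) + c_1
  (E2) gamma(2) = phi_1 gamma(1) + phi_2 gamma(0)
From (E1): gamma(1) = A gamma(0) + B with
  A = phi_1 / (1 - phi_2) = 0.068 / 1.66 = 0.040964,   B = c_1 / (1 - phi_2) = 0 / 1.66 = 0.
Insert (E2) into (E0): gamma(0) (1 - phi_2^2) = phi_1 (1 + phi_2) gamma(1) + c_0.
  phi_1 (1 + phi_2) = (0.068)(0.34) = 0.02312,   1 - phi_2^2 = 0.5644.
Replace gamma(1) by A gamma(0) + B and collect gamma(0):
  gamma(0) [0.5644 - (0.02312)(0.040964)] = c_0 = 2
  gamma(0) * 0.563453 = 2
  gamma(0) = 2 / 0.563453 = 3.549542.
Therefore gamma(0) = 3.5495 (to 4 decimal places).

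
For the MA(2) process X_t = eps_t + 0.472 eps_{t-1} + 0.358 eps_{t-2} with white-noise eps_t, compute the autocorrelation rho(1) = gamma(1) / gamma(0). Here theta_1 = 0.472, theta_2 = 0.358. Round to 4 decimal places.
\rho(1) = 0.4745

For an MA(q) process with theta_0 = 1, the autocovariance is
  gamma(k) = sigma^2 * sum_{i=0..q-k} theta_i * theta_{i+k},
and rho(k) = gamma(k) / gamma(0). Sigma^2 cancels.
  numerator   = (1)*(0.472) + (0.472)*(0.358) = 0.640976.
  denominator = (1)^2 + (0.472)^2 + (0.358)^2 = 1.350948.
  rho(1) = 0.640976 / 1.350948 = 0.4745.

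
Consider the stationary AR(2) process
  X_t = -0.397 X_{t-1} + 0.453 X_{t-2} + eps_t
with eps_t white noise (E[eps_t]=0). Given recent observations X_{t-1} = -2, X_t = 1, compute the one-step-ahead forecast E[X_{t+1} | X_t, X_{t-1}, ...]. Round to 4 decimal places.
E[X_{t+1} \mid \mathcal F_t] = -1.3030

For an AR(p) model X_t = c + sum_i phi_i X_{t-i} + eps_t, the
one-step-ahead conditional mean is
  E[X_{t+1} | X_t, ...] = c + sum_i phi_i X_{t+1-i}.
Substitute known values:
  E[X_{t+1} | ...] = (-0.397) * (1) + (0.453) * (-2)
                   = -1.3030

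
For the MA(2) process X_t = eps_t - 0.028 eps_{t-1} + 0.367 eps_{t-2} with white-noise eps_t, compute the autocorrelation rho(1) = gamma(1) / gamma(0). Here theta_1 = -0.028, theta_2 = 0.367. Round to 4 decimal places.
\rho(1) = -0.0337

For an MA(q) process with theta_0 = 1, the autocovariance is
  gamma(k) = sigma^2 * sum_{i=0..q-k} theta_i * theta_{i+k},
and rho(k) = gamma(k) / gamma(0). Sigma^2 cancels.
  numerator   = (1)*(-0.028) + (-0.028)*(0.367) = -0.038276.
  denominator = (1)^2 + (-0.028)^2 + (0.367)^2 = 1.135473.
  rho(1) = -0.038276 / 1.135473 = -0.0337.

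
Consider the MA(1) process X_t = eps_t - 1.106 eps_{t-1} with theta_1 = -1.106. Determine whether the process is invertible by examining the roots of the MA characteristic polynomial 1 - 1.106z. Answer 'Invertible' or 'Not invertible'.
\text{Not invertible}

The MA(q) characteristic polynomial is P(z) = 1 - 1.106z.
Invertibility requires all roots to lie outside the unit circle, i.e. |z| > 1 for every root.
This is linear in z: 1 + (-1.106) z = 0  =>  z = -1/(-1.106) = 0.904159,  |z| = 0.904159.
Moduli of all roots: 0.9042.
All moduli strictly greater than 1? No.
Verdict: Not invertible.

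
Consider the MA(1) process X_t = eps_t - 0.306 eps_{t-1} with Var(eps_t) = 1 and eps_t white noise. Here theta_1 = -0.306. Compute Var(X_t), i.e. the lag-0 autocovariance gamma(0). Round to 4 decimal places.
\gamma(0) = 1.0936

For an MA(q) process X_t = eps_t + sum_i theta_i eps_{t-i} with
Var(eps_t) = sigma^2, the variance is
  gamma(0) = sigma^2 * (1 + sum_i theta_i^2).
  sum_i theta_i^2 = (-0.306)^2 = 0.093636.
  gamma(0) = 1 * (1 + 0.093636) = 1 * 1.093636 = 1.093636, which rounds to 1.0936.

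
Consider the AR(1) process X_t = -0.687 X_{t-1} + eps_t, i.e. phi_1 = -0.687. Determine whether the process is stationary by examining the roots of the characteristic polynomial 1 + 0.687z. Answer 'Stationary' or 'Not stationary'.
\text{Stationary}

The AR(p) characteristic polynomial is P(z) = 1 + 0.687z.
Stationarity requires all roots to lie outside the unit circle, i.e. |z| > 1 for every root.
This is linear in z: 1 + (0.687) z = 0  =>  z = -1/(0.687) = -1.455604,  |z| = 1.455604.
Moduli of all roots: 1.4556.
All moduli strictly greater than 1? Yes.
Verdict: Stationary.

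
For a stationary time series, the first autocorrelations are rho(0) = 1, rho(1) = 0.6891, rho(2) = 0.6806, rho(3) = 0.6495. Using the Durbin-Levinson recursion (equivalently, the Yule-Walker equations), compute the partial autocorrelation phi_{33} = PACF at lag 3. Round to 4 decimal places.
\phi_{33} = 0.2121

The PACF at lag k is phi_{kk}, the last component of the solution
to the Yule-Walker system G_k phi = r_k where
  (G_k)_{ij} = rho(|i - j|), (r_k)_i = rho(i), i,j = 1..k.
Equivalently, Durbin-Levinson gives phi_{kk} iteratively:
  phi_{11} = rho(1)
  phi_{kk} = [rho(k) - sum_{j=1..k-1} phi_{k-1,j} rho(k-j)]
            / [1 - sum_{j=1..k-1} phi_{k-1,j} rho(j)],
  phi_{k,j} = phi_{k-1,j} - phi_{kk} phi_{k-1,k-j},  j = 1..k-1.
Step k = 1:
  phi_11 = rho(1) = 0.6891.
Step k = 2:
  phi_22 = [rho(2) - phi_11 rho(1)] / [1 - phi_11 rho(1)] = [0.6806 - (0.6891)(0.6891)] / [1 - (0.6891)(0.6891)]
         = 0.20574119 / 0.52514119 = 0.391783.
  Update: phi_21 = phi_11 - phi_22 phi_11 = 0.6891 - (0.391783)(0.6891) = 0.419123.
Step k = 3:
  phi_33 = [rho(3) - phi_21 rho(2) - phi_22 rho(1)] / [1 - phi_21 rho(1) - phi_22 rho(2)]
    numerator   = 0.6495 - (0.419123)(0.6806) - (0.391783)(0.6891) = 0.09426776
    denominator = 1 - (0.419123)(0.6891) - (0.391783)(0.6806) = 0.44453537
  phi_33 = 0.09426776 / 0.44453537 = 0.2121.
Therefore phi_{33} = 0.2121.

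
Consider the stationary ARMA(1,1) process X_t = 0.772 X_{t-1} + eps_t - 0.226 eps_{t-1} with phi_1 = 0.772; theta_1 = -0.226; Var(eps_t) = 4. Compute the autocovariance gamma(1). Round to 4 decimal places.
\gamma(1) = 4.4626

Multiply the model equation by X_{t-k} and take expectations. With theta_0 = psi_0 = 1 and psi_j the MA(infinity) weights, this gives
  gamma(k) - sum_i phi_i gamma(k-i) = c_k,
  c_k = sigma^2 * sum_{j=k..q} theta_j psi_{j-k}   (c_k = 0 for k > q),
using gamma(-m) = gamma(m).
psi-weights needed (psi_j = theta_j + sum_i phi_i psi_{j-i}):
  psi_1 = theta_1 + phi_1 = -0.226 + (0.772) = 0.546
Right-hand sides:
  c_0 = sigma^2 (1 + theta_1 psi_1) = 4 * (1 + (-0.226)(0.546)) = 4 * 0.876604 = 3.506416
  c_1 = sigma^2 theta_1 = 4 * (-0.226) = -0.904
  c_2 = 0
Equations for k = 0 and k = 1 (AR order 1):
  gamma(0) = phi_1 gamma(1) + c_0
  gamma(1) = phi_1 gamma(0) + c_1
Substituting the second into the first: gamma(0) (1 - phi_1^2) = c_0 + phi_1 c_1, so
  gamma(0) = (c_0 + phi_1 c_1) / (1 - phi_1^2) = (3.506416 + (0.772)(-0.904)) / (1 - (0.772)^2) = 2.808528 / 0.404016 = 6.951527.
  gamma(1) = phi_1 gamma(0) + c_1 = (0.772)(6.951527) + (-0.904) = 4.462579.
Therefore gamma(1) = 4.4626 (to 4 decimal places).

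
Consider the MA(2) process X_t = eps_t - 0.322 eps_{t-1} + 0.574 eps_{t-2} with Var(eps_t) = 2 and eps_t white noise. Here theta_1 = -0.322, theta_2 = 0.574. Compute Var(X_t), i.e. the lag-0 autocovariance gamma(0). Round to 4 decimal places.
\gamma(0) = 2.8663

For an MA(q) process X_t = eps_t + sum_i theta_i eps_{t-i} with
Var(eps_t) = sigma^2, the variance is
  gamma(0) = sigma^2 * (1 + sum_i theta_i^2).
  sum_i theta_i^2 = (-0.322)^2 + (0.574)^2 = 0.103684 + 0.329476 = 0.43316.
  gamma(0) = 2 * (1 + 0.43316) = 2 * 1.43316 = 2.86632, which rounds to 2.8663.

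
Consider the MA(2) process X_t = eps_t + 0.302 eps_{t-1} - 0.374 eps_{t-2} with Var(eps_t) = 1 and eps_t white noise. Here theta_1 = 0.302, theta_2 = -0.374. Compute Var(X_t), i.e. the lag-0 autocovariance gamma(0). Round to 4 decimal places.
\gamma(0) = 1.2311

For an MA(q) process X_t = eps_t + sum_i theta_i eps_{t-i} with
Var(eps_t) = sigma^2, the variance is
  gamma(0) = sigma^2 * (1 + sum_i theta_i^2).
  sum_i theta_i^2 = (0.302)^2 + (-0.374)^2 = 0.091204 + 0.139876 = 0.23108.
  gamma(0) = 1 * (1 + 0.23108) = 1 * 1.23108 = 1.23108, which rounds to 1.2311.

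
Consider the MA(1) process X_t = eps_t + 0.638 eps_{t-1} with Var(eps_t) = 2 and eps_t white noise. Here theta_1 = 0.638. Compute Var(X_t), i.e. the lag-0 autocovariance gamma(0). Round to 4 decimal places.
\gamma(0) = 2.8141

For an MA(q) process X_t = eps_t + sum_i theta_i eps_{t-i} with
Var(eps_t) = sigma^2, the variance is
  gamma(0) = sigma^2 * (1 + sum_i theta_i^2).
  sum_i theta_i^2 = (0.638)^2 = 0.407044.
  gamma(0) = 2 * (1 + 0.407044) = 2 * 1.407044 = 2.814088, which rounds to 2.8141.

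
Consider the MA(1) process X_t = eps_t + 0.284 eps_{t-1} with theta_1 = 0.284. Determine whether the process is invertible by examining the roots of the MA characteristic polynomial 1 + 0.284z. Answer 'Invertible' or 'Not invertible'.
\text{Invertible}

The MA(q) characteristic polynomial is P(z) = 1 + 0.284z.
Invertibility requires all roots to lie outside the unit circle, i.e. |z| > 1 for every root.
This is linear in z: 1 + (0.284) z = 0  =>  z = -1/(0.284) = -3.521127,  |z| = 3.521127.
Moduli of all roots: 3.5211.
All moduli strictly greater than 1? Yes.
Verdict: Invertible.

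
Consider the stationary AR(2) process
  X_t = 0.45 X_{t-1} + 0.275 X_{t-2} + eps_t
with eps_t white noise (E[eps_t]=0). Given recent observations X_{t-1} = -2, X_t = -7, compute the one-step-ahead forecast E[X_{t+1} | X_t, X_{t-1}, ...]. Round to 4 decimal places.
E[X_{t+1} \mid \mathcal F_t] = -3.7000

For an AR(p) model X_t = c + sum_i phi_i X_{t-i} + eps_t, the
one-step-ahead conditional mean is
  E[X_{t+1} | X_t, ...] = c + sum_i phi_i X_{t+1-i}.
Substitute known values:
  E[X_{t+1} | ...] = (0.45) * (-7) + (0.275) * (-2)
                   = -3.7000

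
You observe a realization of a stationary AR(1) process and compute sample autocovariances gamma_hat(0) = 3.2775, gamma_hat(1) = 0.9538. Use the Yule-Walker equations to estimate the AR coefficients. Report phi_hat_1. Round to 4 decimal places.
\hat\phi_{1} = 0.2910

The Yule-Walker equations for an AR(p) process read, in matrix form,
  Gamma_p phi = r_p,   with   (Gamma_p)_{ij} = gamma(|i - j|),
                       (r_p)_i = gamma(i),   i,j = 1..p.
Substitute the sample gammas (Toeplitz matrix and right-hand side of size 1):
  Gamma_p = [[3.2775]]
  r_p     = [0.9538]
With p = 1 this is the single equation gamma(0) phi_1 = gamma(1):
  phi_hat_1 = gamma(1) / gamma(0) = 0.9538 / 3.2775 = 0.2910.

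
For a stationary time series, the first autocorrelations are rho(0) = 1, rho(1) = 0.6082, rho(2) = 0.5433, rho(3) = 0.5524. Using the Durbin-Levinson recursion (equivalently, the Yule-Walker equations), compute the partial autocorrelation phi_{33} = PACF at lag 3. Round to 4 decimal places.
\phi_{33} = 0.2499

The PACF at lag k is phi_{kk}, the last component of the solution
to the Yule-Walker system G_k phi = r_k where
  (G_k)_{ij} = rho(|i - j|), (r_k)_i = rho(i), i,j = 1..k.
Equivalently, Durbin-Levinson gives phi_{kk} iteratively:
  phi_{11} = rho(1)
  phi_{kk} = [rho(k) - sum_{j=1..k-1} phi_{k-1,j} rho(k-j)]
            / [1 - sum_{j=1..k-1} phi_{k-1,j} rho(j)],
  phi_{k,j} = phi_{k-1,j} - phi_{kk} phi_{k-1,k-j},  j = 1..k-1.
Step k = 1:
  phi_11 = rho(1) = 0.6082.
Step k = 2:
  phi_22 = [rho(2) - phi_11 rho(1)] / [1 - phi_11 rho(1)] = [0.5433 - (0.6082)(0.6082)] / [1 - (0.6082)(0.6082)]
         = 0.17339276 / 0.63009276 = 0.275186.
  Update: phi_21 = phi_11 - phi_22 phi_11 = 0.6082 - (0.275186)(0.6082) = 0.440832.
Step k = 3:
  phi_33 = [rho(3) - phi_21 rho(2) - phi_22 rho(1)] / [1 - phi_21 rho(1) - phi_22 rho(2)]
    numerator   = 0.5524 - (0.440832)(0.5433) - (0.275186)(0.6082) = 0.14552789
    denominator = 1 - (0.440832)(0.6082) - (0.275186)(0.5433) = 0.58237749
  phi_33 = 0.14552789 / 0.58237749 = 0.2499.
Therefore phi_{33} = 0.2499.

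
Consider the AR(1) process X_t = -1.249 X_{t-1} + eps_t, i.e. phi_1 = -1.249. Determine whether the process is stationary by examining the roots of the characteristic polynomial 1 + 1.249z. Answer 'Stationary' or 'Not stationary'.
\text{Not stationary}

The AR(p) characteristic polynomial is P(z) = 1 + 1.249z.
Stationarity requires all roots to lie outside the unit circle, i.e. |z| > 1 for every root.
This is linear in z: 1 + (1.249) z = 0  =>  z = -1/(1.249) = -0.800641,  |z| = 0.800641.
Moduli of all roots: 0.8006.
All moduli strictly greater than 1? No.
Verdict: Not stationary.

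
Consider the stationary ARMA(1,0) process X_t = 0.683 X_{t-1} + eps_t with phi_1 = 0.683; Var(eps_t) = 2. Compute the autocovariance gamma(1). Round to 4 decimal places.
\gamma(1) = 2.5604

Multiply the model equation by X_{t-k} and take expectations. With theta_0 = psi_0 = 1 and psi_j the MA(infinity) weights, this gives
  gamma(k) - sum_i phi_i gamma(k-i) = c_k,
  c_k = sigma^2 * sum_{j=k..q} theta_j psi_{j-k}   (c_k = 0 for k > q),
using gamma(-m) = gamma(m).
Pure AR (q = 0): c_0 = sigma^2 = 2, c_k = 0 for k >= 1.
Equations for k = 0 and k = 1 (AR order 1):
  gamma(0) = phi_1 gamma(1) + c_0
  gamma(1) = phi_1 gamma(0) + c_1
Substituting the second into the first: gamma(0) (1 - phi_1^2) = c_0 + phi_1 c_1, so
  gamma(0) = c_0 / (1 - phi_1^2) = 2 / (1 - (0.683)^2) = 2 / 0.533511 = 3.748751.
  gamma(1) = phi_1 gamma(0) = (0.683)(3.748751) = 2.560397.
Therefore gamma(1) = 2.5604 (to 4 decimal places).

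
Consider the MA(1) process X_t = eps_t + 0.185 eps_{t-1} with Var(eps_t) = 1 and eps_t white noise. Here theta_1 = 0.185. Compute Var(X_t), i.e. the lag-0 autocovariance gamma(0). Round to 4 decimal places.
\gamma(0) = 1.0342

For an MA(q) process X_t = eps_t + sum_i theta_i eps_{t-i} with
Var(eps_t) = sigma^2, the variance is
  gamma(0) = sigma^2 * (1 + sum_i theta_i^2).
  sum_i theta_i^2 = (0.185)^2 = 0.034225.
  gamma(0) = 1 * (1 + 0.034225) = 1 * 1.034225 = 1.034225, which rounds to 1.0342.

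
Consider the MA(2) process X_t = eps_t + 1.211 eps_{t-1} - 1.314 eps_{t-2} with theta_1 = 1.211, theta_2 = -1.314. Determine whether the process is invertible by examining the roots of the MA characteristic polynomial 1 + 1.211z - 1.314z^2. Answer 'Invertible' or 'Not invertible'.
\text{Not invertible}

The MA(q) characteristic polynomial is P(z) = 1 + 1.211z - 1.314z^2.
Invertibility requires all roots to lie outside the unit circle, i.e. |z| > 1 for every root.
Set 1 + (1.211) z + (-1.314) z^2 = 0, i.e. a z^2 + b z + c = 0 with a = -1.314, b = 1.211, c = 1.
Discriminant D = b^2 - 4ac = (1.211)^2 - 4*(-1.314)*1 = 1.466521 - (-5.256) = 6.722521.
D >= 0, so the roots are real: z = (-b +/- sqrt(D)) / (2a) = (-1.211 +/- 2.592782) / (-2.628).
  z_1 = (-1.211 + 2.592782) / (-2.628) = -0.5258,   |z_1| = 0.5258.
  z_2 = (-1.211 - 2.592782) / (-2.628) = 1.4474,   |z_2| = 1.4474.
Moduli of all roots: 0.5258, 1.4474.
All moduli strictly greater than 1? No.
Verdict: Not invertible.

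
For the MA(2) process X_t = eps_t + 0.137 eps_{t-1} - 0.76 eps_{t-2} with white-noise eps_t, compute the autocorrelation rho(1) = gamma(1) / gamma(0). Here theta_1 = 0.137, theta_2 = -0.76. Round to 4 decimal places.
\rho(1) = 0.0206

For an MA(q) process with theta_0 = 1, the autocovariance is
  gamma(k) = sigma^2 * sum_{i=0..q-k} theta_i * theta_{i+k},
and rho(k) = gamma(k) / gamma(0). Sigma^2 cancels.
  numerator   = (1)*(0.137) + (0.137)*(-0.76) = 0.03288.
  denominator = (1)^2 + (0.137)^2 + (-0.76)^2 = 1.596369.
  rho(1) = 0.03288 / 1.596369 = 0.0206.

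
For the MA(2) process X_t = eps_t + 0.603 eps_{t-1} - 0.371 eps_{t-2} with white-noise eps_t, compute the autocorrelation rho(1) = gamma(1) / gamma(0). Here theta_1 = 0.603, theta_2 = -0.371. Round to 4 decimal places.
\rho(1) = 0.2526

For an MA(q) process with theta_0 = 1, the autocovariance is
  gamma(k) = sigma^2 * sum_{i=0..q-k} theta_i * theta_{i+k},
and rho(k) = gamma(k) / gamma(0). Sigma^2 cancels.
  numerator   = (1)*(0.603) + (0.603)*(-0.371) = 0.379287.
  denominator = (1)^2 + (0.603)^2 + (-0.371)^2 = 1.50125.
  rho(1) = 0.379287 / 1.50125 = 0.2526.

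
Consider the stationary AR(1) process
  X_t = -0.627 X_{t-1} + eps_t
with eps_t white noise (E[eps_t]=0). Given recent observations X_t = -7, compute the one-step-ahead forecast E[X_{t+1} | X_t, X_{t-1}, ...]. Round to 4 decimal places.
E[X_{t+1} \mid \mathcal F_t] = 4.3890

For an AR(p) model X_t = c + sum_i phi_i X_{t-i} + eps_t, the
one-step-ahead conditional mean is
  E[X_{t+1} | X_t, ...] = c + sum_i phi_i X_{t+1-i}.
Substitute known values:
  E[X_{t+1} | ...] = (-0.627) * (-7)
                   = 4.3890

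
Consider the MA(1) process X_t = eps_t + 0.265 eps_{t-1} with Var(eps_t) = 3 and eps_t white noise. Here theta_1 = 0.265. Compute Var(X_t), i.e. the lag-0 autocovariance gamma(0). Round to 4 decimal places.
\gamma(0) = 3.2107

For an MA(q) process X_t = eps_t + sum_i theta_i eps_{t-i} with
Var(eps_t) = sigma^2, the variance is
  gamma(0) = sigma^2 * (1 + sum_i theta_i^2).
  sum_i theta_i^2 = (0.265)^2 = 0.070225.
  gamma(0) = 3 * (1 + 0.070225) = 3 * 1.070225 = 3.210675, which rounds to 3.2107.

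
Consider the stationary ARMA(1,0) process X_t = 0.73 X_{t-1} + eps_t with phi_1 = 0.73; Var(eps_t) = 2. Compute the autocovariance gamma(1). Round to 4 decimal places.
\gamma(1) = 3.1257

Multiply the model equation by X_{t-k} and take expectations. With theta_0 = psi_0 = 1 and psi_j the MA(infinity) weights, this gives
  gamma(k) - sum_i phi_i gamma(k-i) = c_k,
  c_k = sigma^2 * sum_{j=k..q} theta_j psi_{j-k}   (c_k = 0 for k > q),
using gamma(-m) = gamma(m).
Pure AR (q = 0): c_0 = sigma^2 = 2, c_k = 0 for k >= 1.
Equations for k = 0 and k = 1 (AR order 1):
  gamma(0) = phi_1 gamma(1) + c_0
  gamma(1) = phi_1 gamma(0) + c_1
Substituting the second into the first: gamma(0) (1 - phi_1^2) = c_0 + phi_1 c_1, so
  gamma(0) = c_0 / (1 - phi_1^2) = 2 / (1 - (0.73)^2) = 2 / 0.4671 = 4.281738.
  gamma(1) = phi_1 gamma(0) = (0.73)(4.281738) = 3.125669.
Therefore gamma(1) = 3.1257 (to 4 decimal places).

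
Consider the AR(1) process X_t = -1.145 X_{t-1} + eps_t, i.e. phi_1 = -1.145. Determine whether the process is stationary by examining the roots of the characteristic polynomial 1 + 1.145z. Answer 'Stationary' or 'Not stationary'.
\text{Not stationary}

The AR(p) characteristic polynomial is P(z) = 1 + 1.145z.
Stationarity requires all roots to lie outside the unit circle, i.e. |z| > 1 for every root.
This is linear in z: 1 + (1.145) z = 0  =>  z = -1/(1.145) = -0.873362,  |z| = 0.873362.
Moduli of all roots: 0.8734.
All moduli strictly greater than 1? No.
Verdict: Not stationary.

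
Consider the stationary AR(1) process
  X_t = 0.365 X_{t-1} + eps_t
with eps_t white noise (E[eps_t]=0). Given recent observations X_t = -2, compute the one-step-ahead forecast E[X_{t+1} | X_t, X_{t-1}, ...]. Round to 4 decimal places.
E[X_{t+1} \mid \mathcal F_t] = -0.7300

For an AR(p) model X_t = c + sum_i phi_i X_{t-i} + eps_t, the
one-step-ahead conditional mean is
  E[X_{t+1} | X_t, ...] = c + sum_i phi_i X_{t+1-i}.
Substitute known values:
  E[X_{t+1} | ...] = (0.365) * (-2)
                   = -0.7300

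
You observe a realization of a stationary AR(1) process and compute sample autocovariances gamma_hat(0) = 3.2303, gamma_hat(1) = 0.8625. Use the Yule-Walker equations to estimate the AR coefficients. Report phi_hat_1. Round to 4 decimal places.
\hat\phi_{1} = 0.2670

The Yule-Walker equations for an AR(p) process read, in matrix form,
  Gamma_p phi = r_p,   with   (Gamma_p)_{ij} = gamma(|i - j|),
                       (r_p)_i = gamma(i),   i,j = 1..p.
Substitute the sample gammas (Toeplitz matrix and right-hand side of size 1):
  Gamma_p = [[3.2303]]
  r_p     = [0.8625]
With p = 1 this is the single equation gamma(0) phi_1 = gamma(1):
  phi_hat_1 = gamma(1) / gamma(0) = 0.8625 / 3.2303 = 0.2670.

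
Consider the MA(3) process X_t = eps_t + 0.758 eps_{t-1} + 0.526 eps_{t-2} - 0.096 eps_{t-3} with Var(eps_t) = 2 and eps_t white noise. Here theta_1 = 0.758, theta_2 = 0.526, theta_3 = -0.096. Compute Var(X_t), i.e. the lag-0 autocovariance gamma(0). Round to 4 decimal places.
\gamma(0) = 3.7209

For an MA(q) process X_t = eps_t + sum_i theta_i eps_{t-i} with
Var(eps_t) = sigma^2, the variance is
  gamma(0) = sigma^2 * (1 + sum_i theta_i^2).
  sum_i theta_i^2 = (0.758)^2 + (0.526)^2 + (-0.096)^2 = 0.574564 + 0.276676 + 0.009216 = 0.860456.
  gamma(0) = 2 * (1 + 0.860456) = 2 * 1.860456 = 3.720912, which rounds to 3.7209.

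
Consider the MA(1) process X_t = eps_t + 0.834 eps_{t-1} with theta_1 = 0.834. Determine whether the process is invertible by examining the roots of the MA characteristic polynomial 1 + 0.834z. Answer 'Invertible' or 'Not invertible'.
\text{Invertible}

The MA(q) characteristic polynomial is P(z) = 1 + 0.834z.
Invertibility requires all roots to lie outside the unit circle, i.e. |z| > 1 for every root.
This is linear in z: 1 + (0.834) z = 0  =>  z = -1/(0.834) = -1.199041,  |z| = 1.199041.
Moduli of all roots: 1.1990.
All moduli strictly greater than 1? Yes.
Verdict: Invertible.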